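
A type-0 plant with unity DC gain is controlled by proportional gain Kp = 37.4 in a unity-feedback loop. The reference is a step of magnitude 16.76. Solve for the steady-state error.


e_ss = R/(1 + Kp) = 16.76/(1 + 37.4) = 16.76/38.4000 = 0.4365

0.4365


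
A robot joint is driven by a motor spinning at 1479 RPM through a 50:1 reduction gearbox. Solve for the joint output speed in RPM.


omega_joint = omega_motor / N = 1479 / 50 = 29.5800

29.5800 RPM


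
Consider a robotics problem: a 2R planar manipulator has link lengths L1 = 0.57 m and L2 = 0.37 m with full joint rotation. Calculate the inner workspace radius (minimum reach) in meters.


r_min = |L1 - L2| = |0.57 - 0.37| = 0.2000

0.2000 m


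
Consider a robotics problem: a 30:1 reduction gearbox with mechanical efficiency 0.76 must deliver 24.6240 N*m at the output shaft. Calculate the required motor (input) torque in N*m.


tau_in = tau_out / (N * eta) = 24.6240 / (30 * 0.76) = 1.0800

1.0800 N*m


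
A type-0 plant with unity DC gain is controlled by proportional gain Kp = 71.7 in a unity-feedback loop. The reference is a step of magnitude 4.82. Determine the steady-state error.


e_ss = R/(1 + Kp) = 4.82/(1 + 71.7) = 4.82/72.7000 = 0.0663

0.0663


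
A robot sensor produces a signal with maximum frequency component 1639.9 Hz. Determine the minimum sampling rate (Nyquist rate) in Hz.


f_s,min = 2*f_max = 2*1639.9 = 3279.8000

3279.8000 Hz


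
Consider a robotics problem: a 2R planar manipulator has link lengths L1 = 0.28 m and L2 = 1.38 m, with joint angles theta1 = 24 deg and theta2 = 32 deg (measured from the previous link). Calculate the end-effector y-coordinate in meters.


y = L1*sin(th1) + L2*sin(th1+th2) = 0.28*sin(24 deg) + 1.38*sin(56 deg) = 1.2580

1.2580 m


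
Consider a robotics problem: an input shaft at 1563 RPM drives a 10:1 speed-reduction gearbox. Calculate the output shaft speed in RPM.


omega_out = omega_in / N = 1563 / 10 = 156.3000

156.3000 RPM


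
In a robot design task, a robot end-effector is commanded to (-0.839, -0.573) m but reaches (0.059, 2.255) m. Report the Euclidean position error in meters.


dx = 0.059 - (-0.839) = 0.8980, dy = 2.255 - (-0.573) = 2.8280
err = sqrt(0.806404 + 7.997584) = 2.9672

2.9672 m


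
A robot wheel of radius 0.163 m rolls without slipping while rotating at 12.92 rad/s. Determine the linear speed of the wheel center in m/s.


v = omega * r = 12.92 * 0.163 = 2.1060

2.1060 m/s


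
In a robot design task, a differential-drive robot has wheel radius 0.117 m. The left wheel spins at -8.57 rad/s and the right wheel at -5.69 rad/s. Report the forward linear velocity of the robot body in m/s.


v = r*(wR + wL)/2 = 0.117*(-5.69 + -8.57)/2 = -0.8342

-0.8342 m/s


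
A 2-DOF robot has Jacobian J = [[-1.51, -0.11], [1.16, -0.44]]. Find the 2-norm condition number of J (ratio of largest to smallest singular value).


JJ^T eigenvalues: trace(JJ^T) = 3.8314, det(JJ^T) = det(J)^2 = 0.62726400
s_max^2 = (3.8314 + sqrt(12.17056996))/2 = 3.66001720
s_min^2 = (3.8314 - sqrt(12.17056996))/2 = 0.17138280
kappa = s_max/s_min = sqrt(3.66001720/0.17138280) = 4.6212

4.6212


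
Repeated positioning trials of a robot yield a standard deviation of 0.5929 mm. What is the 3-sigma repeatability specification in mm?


repeatability = 3*sigma = 3*0.5929 = 1.7787

1.7787 mm


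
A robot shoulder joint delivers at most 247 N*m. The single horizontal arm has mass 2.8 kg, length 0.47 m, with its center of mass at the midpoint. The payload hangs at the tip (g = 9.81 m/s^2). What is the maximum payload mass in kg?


tau_arm = m_arm*g*(L/2) = 2.8*9.81*0.47/2 = 6.4550 N*m
tau_payload = tau_max - tau_arm = 247 - 6.4550 = 240.5450
m_payload = tau_payload / (g*L) = 240.5450 / (9.81*0.47) = 52.1710

52.1710 kg


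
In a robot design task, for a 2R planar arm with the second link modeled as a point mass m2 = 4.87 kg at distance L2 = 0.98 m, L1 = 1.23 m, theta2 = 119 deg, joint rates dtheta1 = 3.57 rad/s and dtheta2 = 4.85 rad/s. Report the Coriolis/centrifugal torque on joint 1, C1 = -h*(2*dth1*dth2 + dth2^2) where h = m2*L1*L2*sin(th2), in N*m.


h = m2*L1*L2*sin(th2) = 4.87*1.23*0.98*sin(119 deg) = 5.134278
C1 = -h*(2*3.57*4.85 + 4.85^2) = -5.134278*58.1515 = -298.5660

-298.5660 N*m


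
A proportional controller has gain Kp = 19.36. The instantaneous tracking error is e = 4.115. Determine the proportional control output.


u_P = Kp * e = 19.36 * 4.115 = 79.6664

79.6664


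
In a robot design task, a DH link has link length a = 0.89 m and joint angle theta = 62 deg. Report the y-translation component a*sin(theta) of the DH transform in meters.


a*sin(theta) = 0.89*sin(62 deg) = 0.7858

0.7858 m


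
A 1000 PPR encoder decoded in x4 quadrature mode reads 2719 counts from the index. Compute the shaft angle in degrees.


angle = counts * 360 / (PPR*4) = 2719 * 360 / 4000 = 244.7100

244.7100 degrees


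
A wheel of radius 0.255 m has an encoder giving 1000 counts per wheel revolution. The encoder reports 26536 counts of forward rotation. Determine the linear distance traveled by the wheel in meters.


revs = 26536/1000 = 26.536000
d = revs * 2*pi*r = 26.536000 * 2*pi*0.255 = 42.5163

42.5163 m


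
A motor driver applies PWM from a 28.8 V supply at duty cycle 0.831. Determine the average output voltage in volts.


V_avg = V_supply * D = 28.8*0.831 = 23.9328

23.9328 V


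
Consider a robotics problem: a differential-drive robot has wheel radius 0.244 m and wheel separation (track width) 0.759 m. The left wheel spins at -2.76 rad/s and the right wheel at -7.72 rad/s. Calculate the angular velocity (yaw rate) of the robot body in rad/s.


omega = r*(wR - wL)/L = 0.244*(-7.72 - (-2.76))/0.759 = -1.5945

-1.5945 rad/s


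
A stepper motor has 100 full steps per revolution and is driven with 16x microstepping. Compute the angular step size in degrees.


step = 360/(100*16) = 360/1600 = 0.2250

0.2250 degrees


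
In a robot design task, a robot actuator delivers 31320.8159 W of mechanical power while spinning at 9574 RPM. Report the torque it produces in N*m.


omega = 9574 * 2*pi/60 = 1002.586936 rad/s
tau = P / omega = 31320.8159 / 1002.586936 = 31.2400

31.2400 N*m


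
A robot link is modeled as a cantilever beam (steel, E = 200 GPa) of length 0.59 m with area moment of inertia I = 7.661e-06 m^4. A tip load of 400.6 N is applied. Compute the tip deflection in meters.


delta = F*L^3/(3*E*I) = 400.6*0.59^3/(3*2.000e+11*7.661e-06)
      = 82.2748274/4596600 = 1.7899e-05

1.7899e-05 m


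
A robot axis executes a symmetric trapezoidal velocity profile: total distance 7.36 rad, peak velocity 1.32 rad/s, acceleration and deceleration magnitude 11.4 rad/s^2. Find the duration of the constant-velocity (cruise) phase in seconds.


t_acc = v/a = 0.115789 s, d_acc = v^2/(2a) = 0.076421 rad each
d_cruise = 7.36 - 2*0.076421 = 7.207158 rad
t_cruise = d_cruise/v = 7.207158/1.32 = 5.4600

5.4600 s


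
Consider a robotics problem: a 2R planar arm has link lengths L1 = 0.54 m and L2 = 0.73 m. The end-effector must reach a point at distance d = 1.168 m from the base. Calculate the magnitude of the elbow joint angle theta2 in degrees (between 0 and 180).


cos(th2) = (d^2 - L1^2 - L2^2)/(2*L1*L2) = (1.168^2 - 0.54^2 - 0.73^2)/(2*0.54*0.73) = 0.68458143
th2 = acos(0.68458143) = 46.7973 deg

46.7973 degrees


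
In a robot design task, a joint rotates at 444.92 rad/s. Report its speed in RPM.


RPM = 444.92 * 60/(2*pi) = 4248.6730

4248.6730 RPM


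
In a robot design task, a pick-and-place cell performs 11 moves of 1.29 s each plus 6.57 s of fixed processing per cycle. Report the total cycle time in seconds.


T = 11*1.29 + 6.57 = 20.7600

20.7600 s


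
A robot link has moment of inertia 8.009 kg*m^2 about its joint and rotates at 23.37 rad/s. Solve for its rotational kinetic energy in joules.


KE = (1/2)*I*omega^2 = 0.5*8.009*23.37^2 = 2187.0853

2187.0853 J


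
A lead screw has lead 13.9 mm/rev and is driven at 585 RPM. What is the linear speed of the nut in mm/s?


v = lead * (RPM/60) = 13.9*585/60 = 135.5250

135.5250 mm/s


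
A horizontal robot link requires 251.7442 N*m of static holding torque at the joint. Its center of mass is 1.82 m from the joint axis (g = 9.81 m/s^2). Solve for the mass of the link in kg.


m = tau / (g*L) = 251.7442 / (9.81 * 1.82) = 14.1000

14.1000 kg


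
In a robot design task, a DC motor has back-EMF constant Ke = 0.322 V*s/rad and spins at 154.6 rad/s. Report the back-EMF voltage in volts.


V_emf = Ke * omega = 0.322*154.6 = 49.7812

49.7812 V


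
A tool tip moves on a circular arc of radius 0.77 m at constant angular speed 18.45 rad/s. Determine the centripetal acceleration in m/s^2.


a_c = omega^2 * r = 18.45^2 * 0.77 = 262.1099

262.1099 m/s^2


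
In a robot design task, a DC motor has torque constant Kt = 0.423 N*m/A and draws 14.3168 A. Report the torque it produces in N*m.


tau = Kt * I = 0.423*14.3168 = 6.0560

6.0560 N*m


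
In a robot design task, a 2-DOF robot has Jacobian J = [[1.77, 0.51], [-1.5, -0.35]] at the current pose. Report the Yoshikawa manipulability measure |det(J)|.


det(J) = 1.77*-0.35 - (0.51)*(-1.5) = 0.1455
|det(J)| = 0.1455

0.1455


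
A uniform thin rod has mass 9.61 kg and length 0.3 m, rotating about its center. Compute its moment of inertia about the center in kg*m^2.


I = (1/12)*m*L^2 = (1/12)*9.61*0.3^2 = 0.0721

0.0721 kg*m^2


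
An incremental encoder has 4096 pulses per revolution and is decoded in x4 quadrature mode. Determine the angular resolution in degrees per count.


resolution = 360 / (PPR * 4) = 360 / 16384 = 0.0220

0.0220 degrees


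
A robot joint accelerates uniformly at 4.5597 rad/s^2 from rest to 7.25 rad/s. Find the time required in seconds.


t = delta_omega / alpha = 7.25 / 4.5597 = 1.5900

1.5900 s


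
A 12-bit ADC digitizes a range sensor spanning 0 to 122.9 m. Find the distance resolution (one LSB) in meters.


res = range / 2^n = 122.9/2^12 = 122.9/4096 = 0.0300

0.0300 m


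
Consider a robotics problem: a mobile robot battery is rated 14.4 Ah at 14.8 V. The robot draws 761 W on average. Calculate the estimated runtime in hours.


E = 14.4*14.8 = 213.1200 Wh
t = E/P = 213.1200/761 = 0.2801

0.2801 hours


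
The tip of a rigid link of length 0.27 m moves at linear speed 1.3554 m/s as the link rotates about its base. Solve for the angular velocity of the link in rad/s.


omega = v / L = 1.3554 / 0.27 = 5.0200

5.0200 rad/s


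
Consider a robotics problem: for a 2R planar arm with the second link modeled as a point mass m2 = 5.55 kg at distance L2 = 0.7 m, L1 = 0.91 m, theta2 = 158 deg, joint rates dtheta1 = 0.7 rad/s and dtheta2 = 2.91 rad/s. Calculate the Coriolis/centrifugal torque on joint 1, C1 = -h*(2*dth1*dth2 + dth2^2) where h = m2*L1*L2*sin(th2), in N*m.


h = m2*L1*L2*sin(th2) = 5.55*0.91*0.7*sin(158 deg) = 1.324365
C1 = -h*(2*0.7*2.91 + 2.91^2) = -1.324365*12.5421 = -16.6103

-16.6103 N*m


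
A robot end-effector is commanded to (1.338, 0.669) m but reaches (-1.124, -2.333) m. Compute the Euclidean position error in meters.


dx = -1.124 - (1.338) = -2.4620, dy = -2.333 - (0.669) = -3.0020
err = sqrt(6.061444 + 9.012004) = 3.8825

3.8825 m


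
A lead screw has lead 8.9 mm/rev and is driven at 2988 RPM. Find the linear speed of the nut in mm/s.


v = lead * (RPM/60) = 8.9*2988/60 = 443.2200

443.2200 mm/s


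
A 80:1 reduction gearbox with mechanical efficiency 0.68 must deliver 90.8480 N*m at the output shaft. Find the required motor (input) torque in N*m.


tau_in = tau_out / (N * eta) = 90.8480 / (80 * 0.68) = 1.6700

1.6700 N*m


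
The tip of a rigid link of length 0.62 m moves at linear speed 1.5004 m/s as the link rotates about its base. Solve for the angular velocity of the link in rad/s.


omega = v / L = 1.5004 / 0.62 = 2.4200

2.4200 rad/s


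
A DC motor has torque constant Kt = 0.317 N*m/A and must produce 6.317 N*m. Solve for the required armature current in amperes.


I = tau / Kt = 6.317/0.317 = 19.9274

19.9274 A


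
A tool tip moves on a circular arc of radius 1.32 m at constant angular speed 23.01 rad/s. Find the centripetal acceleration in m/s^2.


a_c = omega^2 * r = 23.01^2 * 1.32 = 698.8873

698.8873 m/s^2


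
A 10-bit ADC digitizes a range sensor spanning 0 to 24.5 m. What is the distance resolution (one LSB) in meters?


res = range / 2^n = 24.5/2^10 = 24.5/1024 = 0.0239

0.0239 m


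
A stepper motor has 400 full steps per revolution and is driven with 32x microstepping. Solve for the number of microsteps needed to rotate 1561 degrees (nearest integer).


step_size = 360/(400*32) = 360/12800 = 0.028125 deg
n = 1561/(360/12800) = 1561*12800/360 = 55502.2222 -> 55502

55502 steps


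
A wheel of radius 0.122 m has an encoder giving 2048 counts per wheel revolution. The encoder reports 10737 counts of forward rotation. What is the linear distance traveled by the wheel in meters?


revs = 10737/2048 = 5.242676
d = revs * 2*pi*r = 5.242676 * 2*pi*0.122 = 4.0188

4.0188 m


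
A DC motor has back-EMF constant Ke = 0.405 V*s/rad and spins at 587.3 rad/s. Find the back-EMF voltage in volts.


V_emf = Ke * omega = 0.405*587.3 = 237.8565

237.8565 V


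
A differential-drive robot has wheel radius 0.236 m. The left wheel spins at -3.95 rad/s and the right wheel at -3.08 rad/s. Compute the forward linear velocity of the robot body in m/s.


v = r*(wR + wL)/2 = 0.236*(-3.08 + -3.95)/2 = -0.8295

-0.8295 m/s


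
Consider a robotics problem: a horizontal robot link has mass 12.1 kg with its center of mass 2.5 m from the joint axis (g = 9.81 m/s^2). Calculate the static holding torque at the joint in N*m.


tau = m*g*L = 12.1 * 9.81 * 2.5 = 296.7525

296.7525 N*m


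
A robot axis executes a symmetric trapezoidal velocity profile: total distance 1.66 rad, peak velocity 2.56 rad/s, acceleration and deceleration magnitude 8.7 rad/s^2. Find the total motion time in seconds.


t_acc = v/a = 2.56/8.7 = 0.294253 s
d_acc = v^2/(2a) = 0.376644 rad (each ramp)
d_cruise = 1.66 - 2*0.376644 = 0.906712 rad
t_cruise = 0.906712/2.56 = 0.354184 s
t_total = 2*0.294253 + 0.354184 = 0.9427

0.9427 s


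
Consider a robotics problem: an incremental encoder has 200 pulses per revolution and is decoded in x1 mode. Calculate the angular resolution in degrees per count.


resolution = 360 / (PPR * 1) = 360 / 200 = 1.8000

1.8000 degrees


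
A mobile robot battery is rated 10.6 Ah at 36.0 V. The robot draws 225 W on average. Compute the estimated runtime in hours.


E = 10.6*36.0 = 381.6000 Wh
t = E/P = 381.6000/225 = 1.6960

1.6960 hours


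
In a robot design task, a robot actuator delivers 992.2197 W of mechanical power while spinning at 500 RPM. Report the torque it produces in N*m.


omega = 500 * 2*pi/60 = 52.359878 rad/s
tau = P / omega = 992.2197 / 52.359878 = 18.9500

18.9500 N*m


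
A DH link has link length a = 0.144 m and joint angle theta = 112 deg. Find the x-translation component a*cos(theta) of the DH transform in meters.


a*cos(theta) = 0.144*cos(112 deg) = -0.0539

-0.0539 m


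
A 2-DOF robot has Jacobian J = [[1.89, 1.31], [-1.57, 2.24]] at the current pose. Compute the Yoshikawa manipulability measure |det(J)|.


det(J) = 1.89*2.24 - (1.31)*(-1.57) = 6.2903
|det(J)| = 6.2903

6.2903


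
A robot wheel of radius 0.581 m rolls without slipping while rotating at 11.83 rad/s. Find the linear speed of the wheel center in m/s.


v = omega * r = 11.83 * 0.581 = 6.8732

6.8732 m/s


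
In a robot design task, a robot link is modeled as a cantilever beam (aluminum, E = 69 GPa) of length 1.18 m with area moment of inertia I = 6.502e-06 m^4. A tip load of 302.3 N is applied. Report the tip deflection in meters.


delta = F*L^3/(3*E*I) = 302.3*1.18^3/(3*6.900e+10*6.502e-06)
      = 496.6885736/1345914 = 3.6903e-04

3.6903e-04 m


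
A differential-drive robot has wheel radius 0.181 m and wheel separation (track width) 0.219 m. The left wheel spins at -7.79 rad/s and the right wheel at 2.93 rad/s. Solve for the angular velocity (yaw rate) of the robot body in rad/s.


omega = r*(wR - wL)/L = 0.181*(2.93 - (-7.79))/0.219 = 8.8599

8.8599 rad/s


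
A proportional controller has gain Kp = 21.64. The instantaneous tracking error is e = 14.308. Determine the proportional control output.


u_P = Kp * e = 21.64 * 14.308 = 309.6251

309.6251


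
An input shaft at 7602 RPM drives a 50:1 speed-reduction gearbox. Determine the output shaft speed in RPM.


omega_out = omega_in / N = 7602 / 50 = 152.0400

152.0400 RPM


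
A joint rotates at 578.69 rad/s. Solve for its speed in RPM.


RPM = 578.69 * 60/(2*pi) = 5526.0824

5526.0824 RPM


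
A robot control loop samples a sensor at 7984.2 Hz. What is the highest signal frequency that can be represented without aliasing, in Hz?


f_max = f_s/2 = 7984.2/2 = 3992.1000

3992.1000 Hz


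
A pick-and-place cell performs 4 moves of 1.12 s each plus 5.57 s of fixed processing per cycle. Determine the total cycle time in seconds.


T = 4*1.12 + 5.57 = 10.0500

10.0500 s


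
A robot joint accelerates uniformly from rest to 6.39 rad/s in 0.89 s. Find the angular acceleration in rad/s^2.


alpha = delta_omega / t = 6.39 / 0.89 = 7.1798

7.1798 rad/s^2


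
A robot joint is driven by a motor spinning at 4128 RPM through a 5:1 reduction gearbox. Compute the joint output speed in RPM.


omega_joint = omega_motor / N = 4128 / 5 = 825.6000

825.6000 RPM


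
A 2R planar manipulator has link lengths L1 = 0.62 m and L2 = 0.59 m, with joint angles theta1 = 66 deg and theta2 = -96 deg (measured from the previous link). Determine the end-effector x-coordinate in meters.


x = L1*cos(th1) + L2*cos(th1+th2) = 0.62*cos(66 deg) + 0.59*cos(-30 deg) = 0.7631

0.7631 m


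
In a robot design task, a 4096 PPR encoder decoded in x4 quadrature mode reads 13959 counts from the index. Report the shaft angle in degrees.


angle = counts * 360 / (PPR*4) = 13959 * 360 / 16384 = 306.7163

306.7163 degrees


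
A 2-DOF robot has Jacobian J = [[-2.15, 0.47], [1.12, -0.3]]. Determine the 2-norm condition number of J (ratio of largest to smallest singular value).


JJ^T eigenvalues: trace(JJ^T) = 6.1878, det(JJ^T) = det(J)^2 = 0.01406596
s_max^2 = (6.1878 + sqrt(38.23260500))/2 = 6.18552599
s_min^2 = (6.1878 - sqrt(38.23260500))/2 = 0.00227401
kappa = s_max/s_min = sqrt(6.18552599/0.00227401) = 52.1545

52.1545


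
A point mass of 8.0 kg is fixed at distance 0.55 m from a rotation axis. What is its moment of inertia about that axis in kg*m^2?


I = m*r^2 = 8.0*0.55^2 = 2.4200

2.4200 kg*m^2


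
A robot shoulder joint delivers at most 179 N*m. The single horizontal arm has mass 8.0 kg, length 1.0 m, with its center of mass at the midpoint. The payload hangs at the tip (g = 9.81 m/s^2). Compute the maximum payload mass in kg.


tau_arm = m_arm*g*(L/2) = 8.0*9.81*1.0/2 = 39.2400 N*m
tau_payload = tau_max - tau_arm = 179 - 39.2400 = 139.7600
m_payload = tau_payload / (g*L) = 139.7600 / (9.81*1.0) = 14.2467

14.2467 kg


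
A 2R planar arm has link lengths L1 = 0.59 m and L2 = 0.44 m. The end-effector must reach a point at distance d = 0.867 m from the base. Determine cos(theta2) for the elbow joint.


cos(th2) = (d^2 - L1^2 - L2^2)/(2*L1*L2) = (0.867^2 - 0.59^2 - 0.44^2)/(2*0.59*0.44) = 0.4044

0.4044


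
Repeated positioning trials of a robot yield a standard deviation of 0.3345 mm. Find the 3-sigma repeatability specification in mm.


repeatability = 3*sigma = 3*0.3345 = 1.0035

1.0035 mm


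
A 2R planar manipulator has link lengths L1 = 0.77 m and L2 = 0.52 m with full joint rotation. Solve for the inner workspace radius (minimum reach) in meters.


r_min = |L1 - L2| = |0.77 - 0.52| = 0.2500

0.2500 m


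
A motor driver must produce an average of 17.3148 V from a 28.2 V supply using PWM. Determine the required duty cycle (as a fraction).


D = V_avg/V_supply = 17.3148/28.2 = 0.6140

0.6140


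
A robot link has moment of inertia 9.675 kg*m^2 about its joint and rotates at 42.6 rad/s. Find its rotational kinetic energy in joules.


KE = (1/2)*I*omega^2 = 0.5*9.675*42.6^2 = 8778.9015

8778.9015 J


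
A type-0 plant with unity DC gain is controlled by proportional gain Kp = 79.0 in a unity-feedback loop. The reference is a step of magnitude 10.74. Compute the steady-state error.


e_ss = R/(1 + Kp) = 10.74/(1 + 79.0) = 10.74/80.0000 = 0.1343

0.1343


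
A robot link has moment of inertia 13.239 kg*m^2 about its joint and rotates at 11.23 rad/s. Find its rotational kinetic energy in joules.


KE = (1/2)*I*omega^2 = 0.5*13.239*11.23^2 = 834.8043

834.8043 J


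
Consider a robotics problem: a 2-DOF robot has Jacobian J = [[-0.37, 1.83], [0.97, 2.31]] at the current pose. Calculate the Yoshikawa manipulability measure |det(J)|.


det(J) = -0.37*2.31 - (1.83)*(0.97) = -2.6298
|det(J)| = 2.6298

2.6298


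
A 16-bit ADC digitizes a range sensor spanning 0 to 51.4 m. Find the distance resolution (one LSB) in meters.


res = range / 2^n = 51.4/2^16 = 51.4/65536 = 7.8430e-04

7.8430e-04 m


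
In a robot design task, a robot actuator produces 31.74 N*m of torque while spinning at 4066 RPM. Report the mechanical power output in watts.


omega = 4066 * 2*pi/60 = 425.790524 rad/s
P = tau * omega = 31.74 * 425.790524 = 13514.5912

13514.5912 W


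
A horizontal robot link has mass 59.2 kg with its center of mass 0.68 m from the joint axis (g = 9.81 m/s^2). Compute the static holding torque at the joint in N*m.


tau = m*g*L = 59.2 * 9.81 * 0.68 = 394.9114

394.9114 N*m


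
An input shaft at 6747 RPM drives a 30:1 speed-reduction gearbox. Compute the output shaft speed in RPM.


omega_out = omega_in / N = 6747 / 30 = 224.9000

224.9000 RPM


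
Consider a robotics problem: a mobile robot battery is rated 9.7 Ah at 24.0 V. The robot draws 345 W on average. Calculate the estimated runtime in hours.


E = 9.7*24.0 = 232.8000 Wh
t = E/P = 232.8000/345 = 0.6748

0.6748 hours


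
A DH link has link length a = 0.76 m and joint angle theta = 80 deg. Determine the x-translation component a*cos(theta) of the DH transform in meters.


a*cos(theta) = 0.76*cos(80 deg) = 0.1320

0.1320 m


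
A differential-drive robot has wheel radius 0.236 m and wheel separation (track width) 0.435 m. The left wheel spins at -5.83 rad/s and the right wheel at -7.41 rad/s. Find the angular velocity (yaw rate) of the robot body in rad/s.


omega = r*(wR - wL)/L = 0.236*(-7.41 - (-5.83))/0.435 = -0.8572

-0.8572 rad/s


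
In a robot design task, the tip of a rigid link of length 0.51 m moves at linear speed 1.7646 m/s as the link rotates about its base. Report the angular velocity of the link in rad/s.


omega = v / L = 1.7646 / 0.51 = 3.4600

3.4600 rad/s


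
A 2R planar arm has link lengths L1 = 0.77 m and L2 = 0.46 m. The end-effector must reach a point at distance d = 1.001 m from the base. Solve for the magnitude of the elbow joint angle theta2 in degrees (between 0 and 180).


cos(th2) = (d^2 - L1^2 - L2^2)/(2*L1*L2) = (1.001^2 - 0.77^2 - 0.46^2)/(2*0.77*0.46) = 0.27879870
th2 = acos(0.27879870) = 73.8115 deg

73.8115 degrees


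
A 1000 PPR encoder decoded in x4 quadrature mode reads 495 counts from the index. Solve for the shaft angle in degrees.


angle = counts * 360 / (PPR*4) = 495 * 360 / 4000 = 44.5500

44.5500 degrees


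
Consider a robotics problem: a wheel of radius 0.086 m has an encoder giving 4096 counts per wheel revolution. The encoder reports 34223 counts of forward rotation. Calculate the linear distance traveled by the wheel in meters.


revs = 34223/4096 = 8.355225
d = revs * 2*pi*r = 8.355225 * 2*pi*0.086 = 4.5148

4.5148 m


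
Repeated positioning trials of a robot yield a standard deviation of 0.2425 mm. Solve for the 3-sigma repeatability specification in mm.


repeatability = 3*sigma = 3*0.2425 = 0.7275

0.7275 mm


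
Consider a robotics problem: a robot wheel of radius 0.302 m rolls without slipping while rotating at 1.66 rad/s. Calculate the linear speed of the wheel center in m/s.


v = omega * r = 1.66 * 0.302 = 0.5013

0.5013 m/s


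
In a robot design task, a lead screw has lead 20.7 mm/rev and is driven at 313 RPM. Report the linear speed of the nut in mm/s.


v = lead * (RPM/60) = 20.7*313/60 = 107.9850

107.9850 mm/s


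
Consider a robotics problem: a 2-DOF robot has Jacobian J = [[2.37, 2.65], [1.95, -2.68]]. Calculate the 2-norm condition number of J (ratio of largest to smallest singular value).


JJ^T eigenvalues: trace(JJ^T) = 23.6243, det(JJ^T) = det(J)^2 = 132.68966481
s_max^2 = (23.6243 + sqrt(27.34889125))/2 = 14.42695837
s_min^2 = (23.6243 - sqrt(27.34889125))/2 = 9.19734163
kappa = s_max/s_min = sqrt(14.42695837/9.19734163) = 1.2524

1.2524


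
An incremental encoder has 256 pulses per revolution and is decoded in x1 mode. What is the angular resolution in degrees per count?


resolution = 360 / (PPR * 1) = 360 / 256 = 1.4062

1.4062 degrees


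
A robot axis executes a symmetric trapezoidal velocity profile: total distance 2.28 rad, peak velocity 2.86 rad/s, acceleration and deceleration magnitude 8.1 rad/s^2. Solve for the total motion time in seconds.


t_acc = v/a = 2.86/8.1 = 0.353086 s
d_acc = v^2/(2a) = 0.504914 rad (each ramp)
d_cruise = 2.28 - 2*0.504914 = 1.270172 rad
t_cruise = 1.270172/2.86 = 0.444116 s
t_total = 2*0.353086 + 0.444116 = 1.1503

1.1503 s


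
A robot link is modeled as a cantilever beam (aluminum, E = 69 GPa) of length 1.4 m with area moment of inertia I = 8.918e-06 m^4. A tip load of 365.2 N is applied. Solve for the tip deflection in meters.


delta = F*L^3/(3*E*I) = 365.2*1.4^3/(3*6.900e+10*8.918e-06)
      = 1002.1088/1846026 = 5.4285e-04

5.4285e-04 m


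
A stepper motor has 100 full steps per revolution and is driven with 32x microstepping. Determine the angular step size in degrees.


step = 360/(100*32) = 360/3200 = 0.1125

0.1125 degrees


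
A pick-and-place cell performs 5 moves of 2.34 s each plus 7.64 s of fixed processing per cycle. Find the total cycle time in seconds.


T = 5*2.34 + 7.64 = 19.3400

19.3400 s


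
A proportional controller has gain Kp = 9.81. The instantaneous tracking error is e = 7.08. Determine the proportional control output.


u_P = Kp * e = 9.81 * 7.08 = 69.4548

69.4548


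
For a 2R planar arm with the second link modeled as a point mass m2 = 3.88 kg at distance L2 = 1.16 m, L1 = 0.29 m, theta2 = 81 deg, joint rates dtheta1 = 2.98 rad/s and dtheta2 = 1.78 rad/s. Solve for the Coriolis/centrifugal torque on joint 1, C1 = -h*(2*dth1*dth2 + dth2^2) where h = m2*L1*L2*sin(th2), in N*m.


h = m2*L1*L2*sin(th2) = 3.88*0.29*1.16*sin(81 deg) = 1.289162
C1 = -h*(2*2.98*1.78 + 1.78^2) = -1.289162*13.7772 = -17.7610

-17.7610 N*m


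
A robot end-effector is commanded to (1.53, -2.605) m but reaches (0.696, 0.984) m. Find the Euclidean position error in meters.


dx = 0.696 - (1.53) = -0.8340, dy = 0.984 - (-2.605) = 3.5890
err = sqrt(0.695556 + 12.880921) = 3.6846

3.6846 m


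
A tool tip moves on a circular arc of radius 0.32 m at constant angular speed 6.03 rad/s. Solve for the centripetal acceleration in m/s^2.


a_c = omega^2 * r = 6.03^2 * 0.32 = 11.6355

11.6355 m/s^2


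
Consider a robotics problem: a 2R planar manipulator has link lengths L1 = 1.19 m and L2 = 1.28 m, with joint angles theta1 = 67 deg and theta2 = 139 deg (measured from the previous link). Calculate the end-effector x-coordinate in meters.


x = L1*cos(th1) + L2*cos(th1+th2) = 1.19*cos(67 deg) + 1.28*cos(206 deg) = -0.6855

-0.6855 m


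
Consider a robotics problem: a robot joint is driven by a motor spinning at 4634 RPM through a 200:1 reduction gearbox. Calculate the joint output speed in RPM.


omega_joint = omega_motor / N = 4634 / 200 = 23.1700

23.1700 RPM


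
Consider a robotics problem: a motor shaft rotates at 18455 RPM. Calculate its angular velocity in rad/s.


omega = 18455 * 2*pi/60 = 1932.6031

1932.6031 rad/s


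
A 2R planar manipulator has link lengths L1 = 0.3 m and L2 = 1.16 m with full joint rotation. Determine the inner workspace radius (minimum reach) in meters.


r_min = |L1 - L2| = |0.3 - 1.16| = 0.8600

0.8600 m


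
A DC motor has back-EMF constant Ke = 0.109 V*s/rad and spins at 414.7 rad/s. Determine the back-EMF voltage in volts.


V_emf = Ke * omega = 0.109*414.7 = 45.2023

45.2023 V


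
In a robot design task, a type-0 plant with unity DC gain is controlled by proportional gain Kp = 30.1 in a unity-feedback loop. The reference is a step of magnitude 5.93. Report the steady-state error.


e_ss = R/(1 + Kp) = 5.93/(1 + 30.1) = 5.93/31.1000 = 0.1907

0.1907


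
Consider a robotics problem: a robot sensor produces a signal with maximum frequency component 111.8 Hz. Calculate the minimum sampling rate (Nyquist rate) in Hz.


f_s,min = 2*f_max = 2*111.8 = 223.6000

223.6000 Hz


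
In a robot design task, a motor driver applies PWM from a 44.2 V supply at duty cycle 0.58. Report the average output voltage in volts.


V_avg = V_supply * D = 44.2*0.58 = 25.6360

25.6360 V


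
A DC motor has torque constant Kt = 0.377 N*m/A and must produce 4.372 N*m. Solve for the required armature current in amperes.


I = tau / Kt = 4.372/0.377 = 11.5968

11.5968 A


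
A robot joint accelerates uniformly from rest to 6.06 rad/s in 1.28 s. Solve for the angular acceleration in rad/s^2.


alpha = delta_omega / t = 6.06 / 1.28 = 4.7344

4.7344 rad/s^2


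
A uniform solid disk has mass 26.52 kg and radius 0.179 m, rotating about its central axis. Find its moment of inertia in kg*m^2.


I = (1/2)*m*R^2 = 0.5*26.52*0.179^2 = 0.4249

0.4249 kg*m^2


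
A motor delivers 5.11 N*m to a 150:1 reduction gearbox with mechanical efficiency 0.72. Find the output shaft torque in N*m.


tau_out = tau_in * N * eta = 5.11 * 150 * 0.72 = 551.8800

551.8800 N*m


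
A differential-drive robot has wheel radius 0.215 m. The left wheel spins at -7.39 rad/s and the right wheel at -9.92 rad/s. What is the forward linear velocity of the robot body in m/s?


v = r*(wR + wL)/2 = 0.215*(-9.92 + -7.39)/2 = -1.8608

-1.8608 m/s


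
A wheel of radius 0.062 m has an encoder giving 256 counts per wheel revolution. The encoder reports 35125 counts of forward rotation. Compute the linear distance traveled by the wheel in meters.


revs = 35125/256 = 137.207031
d = revs * 2*pi*r = 137.207031 * 2*pi*0.062 = 53.4500

53.4500 m


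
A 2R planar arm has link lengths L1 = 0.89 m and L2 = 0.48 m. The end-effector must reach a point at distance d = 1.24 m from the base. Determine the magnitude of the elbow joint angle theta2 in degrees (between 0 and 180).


cos(th2) = (d^2 - L1^2 - L2^2)/(2*L1*L2) = (1.24^2 - 0.89^2 - 0.48^2)/(2*0.89*0.48) = 0.60287921
th2 = acos(0.60287921) = 52.9236 deg

52.9236 degrees


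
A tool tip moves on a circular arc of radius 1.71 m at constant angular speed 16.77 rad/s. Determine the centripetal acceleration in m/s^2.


a_c = omega^2 * r = 16.77^2 * 1.71 = 480.9083

480.9083 m/s^2


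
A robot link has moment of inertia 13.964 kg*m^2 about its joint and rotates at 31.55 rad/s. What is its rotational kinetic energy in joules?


KE = (1/2)*I*omega^2 = 0.5*13.964*31.55^2 = 6949.9003

6949.9003 J


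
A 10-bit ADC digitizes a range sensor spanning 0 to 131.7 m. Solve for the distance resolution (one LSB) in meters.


res = range / 2^n = 131.7/2^10 = 131.7/1024 = 0.1286

0.1286 m


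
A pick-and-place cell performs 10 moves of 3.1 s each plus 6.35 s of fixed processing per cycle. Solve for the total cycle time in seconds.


T = 10*3.1 + 6.35 = 37.3500

37.3500 s


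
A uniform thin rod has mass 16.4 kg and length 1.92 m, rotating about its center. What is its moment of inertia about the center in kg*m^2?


I = (1/12)*m*L^2 = (1/12)*16.4*1.92^2 = 5.0381

5.0381 kg*m^2


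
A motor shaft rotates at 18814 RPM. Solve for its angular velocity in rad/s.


omega = 18814 * 2*pi/60 = 1970.1975

1970.1975 rad/s


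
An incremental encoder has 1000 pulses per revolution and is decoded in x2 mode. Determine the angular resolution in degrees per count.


resolution = 360 / (PPR * 2) = 360 / 2000 = 0.1800

0.1800 degrees


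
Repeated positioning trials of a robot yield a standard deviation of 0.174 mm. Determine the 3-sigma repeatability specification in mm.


repeatability = 3*sigma = 3*0.174 = 0.5220

0.5220 mm


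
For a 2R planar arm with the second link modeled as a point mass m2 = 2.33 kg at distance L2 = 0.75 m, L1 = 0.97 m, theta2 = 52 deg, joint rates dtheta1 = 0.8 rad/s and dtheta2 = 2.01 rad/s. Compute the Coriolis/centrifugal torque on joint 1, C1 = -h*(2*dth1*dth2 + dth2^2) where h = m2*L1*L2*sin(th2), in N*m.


h = m2*L1*L2*sin(th2) = 2.33*0.97*0.75*sin(52 deg) = 1.335737
C1 = -h*(2*0.8*2.01 + 2.01^2) = -1.335737*7.2561 = -9.6922

-9.6922 N*m


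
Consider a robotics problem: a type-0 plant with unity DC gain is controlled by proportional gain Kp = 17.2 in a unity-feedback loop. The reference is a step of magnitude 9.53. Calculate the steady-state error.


e_ss = R/(1 + Kp) = 9.53/(1 + 17.2) = 9.53/18.2000 = 0.5236

0.5236


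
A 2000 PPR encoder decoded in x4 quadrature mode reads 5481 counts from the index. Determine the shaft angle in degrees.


angle = counts * 360 / (PPR*4) = 5481 * 360 / 8000 = 246.6450

246.6450 degrees


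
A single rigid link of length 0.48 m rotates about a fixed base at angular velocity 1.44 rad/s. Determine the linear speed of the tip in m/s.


v = L*omega = 0.48 * 1.44 = 0.6912

0.6912 m/s


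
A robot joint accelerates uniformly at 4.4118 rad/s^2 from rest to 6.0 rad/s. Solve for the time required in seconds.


t = delta_omega / alpha = 6.0 / 4.4118 = 1.3600

1.3600 s


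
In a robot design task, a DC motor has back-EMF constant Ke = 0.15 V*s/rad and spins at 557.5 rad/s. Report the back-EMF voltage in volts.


V_emf = Ke * omega = 0.15*557.5 = 83.6250

83.6250 V


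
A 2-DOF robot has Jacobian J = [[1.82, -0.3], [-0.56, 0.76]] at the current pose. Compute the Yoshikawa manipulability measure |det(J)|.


det(J) = 1.82*0.76 - (-0.3)*(-0.56) = 1.2152
|det(J)| = 1.2152

1.2152


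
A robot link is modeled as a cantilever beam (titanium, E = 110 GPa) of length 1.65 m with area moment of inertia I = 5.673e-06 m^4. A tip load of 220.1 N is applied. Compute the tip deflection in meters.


delta = F*L^3/(3*E*I) = 220.1*1.65^3/(3*1.100e+11*5.673e-06)
      = 988.7167125/1872090 = 5.2814e-04

5.2814e-04 m


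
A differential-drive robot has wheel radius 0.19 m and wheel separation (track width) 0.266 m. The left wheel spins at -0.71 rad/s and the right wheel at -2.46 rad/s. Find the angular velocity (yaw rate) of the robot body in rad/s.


omega = r*(wR - wL)/L = 0.19*(-2.46 - (-0.71))/0.266 = -1.2500

-1.2500 rad/s


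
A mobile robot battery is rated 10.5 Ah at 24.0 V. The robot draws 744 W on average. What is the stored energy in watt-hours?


E = capacity * V = 10.5*24.0 = 252.0000

252.0000 Wh


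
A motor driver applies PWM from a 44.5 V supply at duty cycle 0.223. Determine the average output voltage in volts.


V_avg = V_supply * D = 44.5*0.223 = 9.9235

9.9235 V


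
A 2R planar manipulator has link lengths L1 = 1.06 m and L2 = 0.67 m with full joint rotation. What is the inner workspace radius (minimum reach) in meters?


r_min = |L1 - L2| = |1.06 - 0.67| = 0.3900

0.3900 m


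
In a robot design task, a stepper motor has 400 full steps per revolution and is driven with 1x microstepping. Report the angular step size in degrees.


step = 360/(400*1) = 360/400 = 0.9000

0.9000 degrees


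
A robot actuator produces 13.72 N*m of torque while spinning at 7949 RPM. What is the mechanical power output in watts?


omega = 7949 * 2*pi/60 = 832.417333 rad/s
P = tau * omega = 13.72 * 832.417333 = 11420.7658

11420.7658 W


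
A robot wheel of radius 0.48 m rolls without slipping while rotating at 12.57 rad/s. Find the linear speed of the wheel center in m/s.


v = omega * r = 12.57 * 0.48 = 6.0336

6.0336 m/s


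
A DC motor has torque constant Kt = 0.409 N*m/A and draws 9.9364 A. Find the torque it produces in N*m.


tau = Kt * I = 0.409*9.9364 = 4.0640

4.0640 N*m


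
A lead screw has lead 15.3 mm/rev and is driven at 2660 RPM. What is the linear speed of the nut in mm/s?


v = lead * (RPM/60) = 15.3*2660/60 = 678.3000

678.3000 mm/s


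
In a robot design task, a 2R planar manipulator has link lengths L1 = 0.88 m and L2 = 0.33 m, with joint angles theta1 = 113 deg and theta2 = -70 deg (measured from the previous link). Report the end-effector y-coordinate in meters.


y = L1*sin(th1) + L2*sin(th1+th2) = 0.88*sin(113 deg) + 0.33*sin(43 deg) = 1.0351

1.0351 m


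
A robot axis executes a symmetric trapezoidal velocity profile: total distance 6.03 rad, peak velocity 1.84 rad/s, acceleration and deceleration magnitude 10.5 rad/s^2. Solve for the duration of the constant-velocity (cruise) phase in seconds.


t_acc = v/a = 0.175238 s, d_acc = v^2/(2a) = 0.161219 rad each
d_cruise = 6.03 - 2*0.161219 = 5.707562 rad
t_cruise = d_cruise/v = 5.707562/1.84 = 3.1019

3.1019 s


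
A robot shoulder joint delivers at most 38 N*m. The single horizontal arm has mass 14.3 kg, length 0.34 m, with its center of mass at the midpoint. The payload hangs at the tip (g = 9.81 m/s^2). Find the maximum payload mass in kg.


tau_arm = m_arm*g*(L/2) = 14.3*9.81*0.34/2 = 23.8481 N*m
tau_payload = tau_max - tau_arm = 38 - 23.8481 = 14.1519
m_payload = tau_payload / (g*L) = 14.1519 / (9.81*0.34) = 4.2429

4.2429 kg


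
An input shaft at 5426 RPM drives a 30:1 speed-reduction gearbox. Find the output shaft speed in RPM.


omega_out = omega_in / N = 5426 / 30 = 180.8667

180.8667 RPM


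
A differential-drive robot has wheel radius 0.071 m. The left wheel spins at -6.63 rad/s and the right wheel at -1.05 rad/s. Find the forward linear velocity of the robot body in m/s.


v = r*(wR + wL)/2 = 0.071*(-1.05 + -6.63)/2 = -0.2726

-0.2726 m/s


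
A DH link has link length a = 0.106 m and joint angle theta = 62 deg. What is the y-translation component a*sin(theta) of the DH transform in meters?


a*sin(theta) = 0.106*sin(62 deg) = 0.0936

0.0936 m


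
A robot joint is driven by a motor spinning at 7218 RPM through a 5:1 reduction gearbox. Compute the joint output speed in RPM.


omega_joint = omega_motor / N = 7218 / 5 = 1443.6000

1443.6000 RPM


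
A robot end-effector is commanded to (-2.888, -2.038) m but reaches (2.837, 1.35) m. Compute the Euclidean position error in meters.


dx = 2.837 - (-2.888) = 5.7250, dy = 1.35 - (-2.038) = 3.3880
err = sqrt(32.775625 + 11.478544) = 6.6524

6.6524 m


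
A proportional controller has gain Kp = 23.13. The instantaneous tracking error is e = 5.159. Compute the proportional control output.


u_P = Kp * e = 23.13 * 5.159 = 119.3277

119.3277


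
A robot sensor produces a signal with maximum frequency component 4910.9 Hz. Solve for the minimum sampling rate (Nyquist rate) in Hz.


f_s,min = 2*f_max = 2*4910.9 = 9821.8000

9821.8000 Hz


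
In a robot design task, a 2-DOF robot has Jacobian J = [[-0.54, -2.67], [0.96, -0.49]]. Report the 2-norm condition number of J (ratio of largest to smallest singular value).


JJ^T eigenvalues: trace(JJ^T) = 8.5822, det(JJ^T) = det(J)^2 = 7.99645284
s_max^2 = (8.5822 + sqrt(41.66834548))/2 = 7.51865114
s_min^2 = (8.5822 - sqrt(41.66834548))/2 = 1.06354886
kappa = s_max/s_min = sqrt(7.51865114/1.06354886) = 2.6588

2.6588
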